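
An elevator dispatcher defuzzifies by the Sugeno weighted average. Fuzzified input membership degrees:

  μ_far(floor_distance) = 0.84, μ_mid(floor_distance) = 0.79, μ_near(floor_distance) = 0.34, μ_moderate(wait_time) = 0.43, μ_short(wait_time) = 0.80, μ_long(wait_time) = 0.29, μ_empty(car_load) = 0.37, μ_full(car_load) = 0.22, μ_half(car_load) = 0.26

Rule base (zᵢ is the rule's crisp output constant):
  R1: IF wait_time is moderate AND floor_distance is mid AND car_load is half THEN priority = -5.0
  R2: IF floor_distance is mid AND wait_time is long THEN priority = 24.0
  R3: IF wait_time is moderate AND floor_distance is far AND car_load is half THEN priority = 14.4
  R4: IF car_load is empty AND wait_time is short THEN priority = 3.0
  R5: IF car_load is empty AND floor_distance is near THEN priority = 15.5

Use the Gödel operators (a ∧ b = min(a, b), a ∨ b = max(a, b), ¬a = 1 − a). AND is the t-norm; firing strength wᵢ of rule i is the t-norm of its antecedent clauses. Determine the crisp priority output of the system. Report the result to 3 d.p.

R1 (z=-5.0): moderate=0.43, mid=0.79, half=0.26; AND[min(a, b)] → w = 0.26
R2 (z=24.0): mid=0.79, long=0.29; AND[min(a, b)] → w = 0.29
R3 (z=14.4): moderate=0.43, far=0.84, half=0.26; AND[min(a, b)] → w = 0.26
R4 (z=3.0): empty=0.37, short=0.80; AND[min(a, b)] → w = 0.37
R5 (z=15.5): empty=0.37, near=0.34; AND[min(a, b)] → w = 0.34
Weighted average = (0.26·-5.0 + 0.29·24.0 + 0.26·14.4 + 0.37·3.0 + 0.34·15.5) / (0.26 + 0.29 + 0.26 + 0.37 + 0.34)
  = 15.7840 / 1.5200 = 10.384

10.384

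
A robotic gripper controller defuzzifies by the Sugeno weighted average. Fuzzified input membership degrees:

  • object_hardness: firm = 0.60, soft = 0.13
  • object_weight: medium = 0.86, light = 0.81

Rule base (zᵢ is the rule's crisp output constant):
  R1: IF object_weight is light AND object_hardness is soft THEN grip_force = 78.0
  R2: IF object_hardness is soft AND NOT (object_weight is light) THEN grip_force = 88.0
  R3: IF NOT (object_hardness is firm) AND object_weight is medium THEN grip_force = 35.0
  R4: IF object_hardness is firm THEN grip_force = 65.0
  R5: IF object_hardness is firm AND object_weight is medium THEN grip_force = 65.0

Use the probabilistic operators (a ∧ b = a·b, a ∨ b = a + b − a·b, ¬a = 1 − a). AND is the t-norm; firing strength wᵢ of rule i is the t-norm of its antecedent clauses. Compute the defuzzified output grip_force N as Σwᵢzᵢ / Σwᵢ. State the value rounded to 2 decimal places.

R1 (z=78.0): light=0.81, soft=0.13; AND[a·b] → w = 0.1053
R2 (z=88.0): soft=0.13, ¬light=1−0.81=0.19; AND[a·b] → w = 0.0247
R3 (z=35.0): ¬firm=1−0.60=0.40, medium=0.86; AND[a·b] → w = 0.3440
R4 (z=65.0): firm=0.60 → w = 0.6000
R5 (z=65.0): firm=0.60, medium=0.86; AND[a·b] → w = 0.5160
Weighted average = (0.1053·78.0 + 0.0247·88.0 + 0.3440·35.0 + 0.6000·65.0 + 0.5160·65.0) / (0.1053 + 0.0247 + 0.3440 + 0.6000 + 0.5160)
  = 94.9670 / 1.5900 = 59.73

59.73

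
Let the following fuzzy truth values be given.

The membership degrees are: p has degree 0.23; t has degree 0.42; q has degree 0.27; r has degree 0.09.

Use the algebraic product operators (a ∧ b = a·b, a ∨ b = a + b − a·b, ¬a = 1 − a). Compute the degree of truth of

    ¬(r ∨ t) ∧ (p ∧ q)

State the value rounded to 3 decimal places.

r ∨ t = a + b − a·b on (0.0900, 0.4200) = 0.4722
¬(r ∨ t) = 1 − 0.4722 = 0.5278
p ∧ q = a·b on (0.2300, 0.2700) = 0.0621
¬(r ∨ t) ∧ (p ∧ q) = a·b on (0.5278, 0.0621) = 0.0328

0.033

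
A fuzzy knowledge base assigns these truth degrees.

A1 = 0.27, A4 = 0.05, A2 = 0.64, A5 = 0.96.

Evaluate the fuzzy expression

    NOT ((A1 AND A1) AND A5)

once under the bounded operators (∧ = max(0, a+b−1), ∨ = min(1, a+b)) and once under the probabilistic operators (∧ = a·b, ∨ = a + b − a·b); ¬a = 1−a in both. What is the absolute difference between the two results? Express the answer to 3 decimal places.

0.070

Under bounded:
  A1 AND A1 = max(0, a+b−1) on (0.27, 0.27) = 0.00
  (A1 AND A1) AND A5 = max(0, a+b−1) on (0.00, 0.96) = 0.00
  NOT ((A1 AND A1) AND A5) = 1 − 0.00 = 1.00
  → value = 1.0000
Under probabilistic:
  A1 AND A1 = a·b on (0.2700, 0.2700) = 0.0729
  (A1 AND A1) AND A5 = a·b on (0.0729, 0.9600) = 0.0700
  NOT ((A1 AND A1) AND A5) = 1 − 0.0700 = 0.9300
  → value = 0.9300
|1.0000 − 0.9300| = 0.070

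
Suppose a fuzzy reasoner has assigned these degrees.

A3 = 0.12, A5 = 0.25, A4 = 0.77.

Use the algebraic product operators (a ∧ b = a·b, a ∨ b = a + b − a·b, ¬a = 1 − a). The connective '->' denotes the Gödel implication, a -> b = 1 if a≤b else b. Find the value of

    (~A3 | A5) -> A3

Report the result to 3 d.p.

~A3 = 1 − 0.1200 = 0.8800
~A3 | A5 = a + b − a·b on (0.8800, 0.2500) = 0.9100
(~A3 | A5) -> A3  [Gödel: 1 if a≤b else b] with a=0.9100, b=0.1200 → 0.1200

0.120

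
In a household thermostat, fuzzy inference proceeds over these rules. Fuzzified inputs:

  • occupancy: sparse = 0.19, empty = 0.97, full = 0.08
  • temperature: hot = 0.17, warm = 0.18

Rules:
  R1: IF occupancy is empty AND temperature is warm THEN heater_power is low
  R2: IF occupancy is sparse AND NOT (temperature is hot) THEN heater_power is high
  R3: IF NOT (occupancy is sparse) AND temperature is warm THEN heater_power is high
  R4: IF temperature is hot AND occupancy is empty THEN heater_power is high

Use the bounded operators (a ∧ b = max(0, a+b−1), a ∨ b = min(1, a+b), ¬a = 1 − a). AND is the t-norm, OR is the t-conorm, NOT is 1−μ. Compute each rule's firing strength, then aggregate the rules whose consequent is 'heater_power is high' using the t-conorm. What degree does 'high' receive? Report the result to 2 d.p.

R1: empty=0.97, warm=0.18; AND[max(0, a+b−1)] → w = 0.15
R2: sparse=0.19, ¬hot=1−0.17=0.83; AND[max(0, a+b−1)] → w = 0.02
R3: ¬sparse=1−0.19=0.81, warm=0.18; AND[max(0, a+b−1)] → w = 0.00
R4: hot=0.17, empty=0.97; AND[max(0, a+b−1)] → w = 0.14
Rules with consequent 'high': {R2, R3, R4} → strengths 0.02, 0.00, 0.14
Aggregate via t-conorm [min(1, a+b)]: 0.16

0.16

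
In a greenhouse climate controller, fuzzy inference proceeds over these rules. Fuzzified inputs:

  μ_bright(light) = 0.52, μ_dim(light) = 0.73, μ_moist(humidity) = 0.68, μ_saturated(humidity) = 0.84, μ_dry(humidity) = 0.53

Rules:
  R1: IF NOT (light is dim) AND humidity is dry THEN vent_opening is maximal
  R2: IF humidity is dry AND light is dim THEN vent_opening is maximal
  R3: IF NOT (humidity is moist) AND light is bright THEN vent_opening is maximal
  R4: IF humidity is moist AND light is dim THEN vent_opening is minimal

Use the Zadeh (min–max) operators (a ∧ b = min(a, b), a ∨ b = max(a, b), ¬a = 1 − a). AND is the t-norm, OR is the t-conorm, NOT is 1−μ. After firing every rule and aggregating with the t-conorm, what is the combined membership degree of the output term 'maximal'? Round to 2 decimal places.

0.53

R1: ¬dim=1−0.73=0.27, dry=0.53; AND[min(a, b)] → w = 0.27
R2: dry=0.53, dim=0.73; AND[min(a, b)] → w = 0.53
R3: ¬moist=1−0.68=0.32, bright=0.52; AND[min(a, b)] → w = 0.32
R4: moist=0.68, dim=0.73; AND[min(a, b)] → w = 0.68
Rules with consequent 'maximal': {R1, R2, R3} → strengths 0.27, 0.53, 0.32
Aggregate via t-conorm [max(a, b)]: 0.53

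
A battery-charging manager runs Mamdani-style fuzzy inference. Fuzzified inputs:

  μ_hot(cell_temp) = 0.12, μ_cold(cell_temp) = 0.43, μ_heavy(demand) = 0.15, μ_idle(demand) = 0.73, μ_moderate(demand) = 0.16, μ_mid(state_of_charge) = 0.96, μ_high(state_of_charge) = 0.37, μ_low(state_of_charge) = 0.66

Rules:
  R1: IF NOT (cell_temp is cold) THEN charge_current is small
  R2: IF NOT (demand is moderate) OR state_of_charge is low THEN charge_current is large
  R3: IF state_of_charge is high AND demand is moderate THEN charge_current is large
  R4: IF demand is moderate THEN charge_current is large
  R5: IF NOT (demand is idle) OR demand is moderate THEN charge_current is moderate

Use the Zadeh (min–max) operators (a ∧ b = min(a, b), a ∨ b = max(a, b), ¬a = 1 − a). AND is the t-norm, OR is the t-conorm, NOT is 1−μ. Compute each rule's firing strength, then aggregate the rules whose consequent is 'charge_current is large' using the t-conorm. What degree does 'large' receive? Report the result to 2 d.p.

0.84

R1: ¬cold=1−0.43=0.57 → w = 0.57
R2: ¬moderate=1−0.16=0.84, low=0.66; OR[max(a, b)] → w = 0.84
R3: high=0.37, moderate=0.16; AND[min(a, b)] → w = 0.16
R4: moderate=0.16 → w = 0.16
R5: ¬idle=1−0.73=0.27, moderate=0.16; OR[max(a, b)] → w = 0.27
Rules with consequent 'large': {R2, R3, R4} → strengths 0.84, 0.16, 0.16
Aggregate via t-conorm [max(a, b)]: 0.84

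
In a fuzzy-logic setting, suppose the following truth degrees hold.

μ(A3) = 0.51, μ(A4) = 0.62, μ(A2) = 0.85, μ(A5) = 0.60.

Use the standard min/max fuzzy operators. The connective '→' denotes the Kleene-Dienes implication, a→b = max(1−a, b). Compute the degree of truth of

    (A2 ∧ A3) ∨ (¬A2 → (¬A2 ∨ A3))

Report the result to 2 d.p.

A2 ∧ A3 = min(a, b) on (0.85, 0.51) = 0.51
¬A2 = 1 − 0.85 = 0.15
¬A2 = 1 − 0.85 = 0.15
¬A2 ∨ A3 = max(a, b) on (0.15, 0.51) = 0.51
¬A2 → (¬A2 ∨ A3)  [Kleene-Dienes: max(1−a, b)] with a=0.15, b=0.51 → 0.85
(A2 ∧ A3) ∨ (¬A2 → (¬A2 ∨ A3)) = max(a, b) on (0.51, 0.85) = 0.85

0.85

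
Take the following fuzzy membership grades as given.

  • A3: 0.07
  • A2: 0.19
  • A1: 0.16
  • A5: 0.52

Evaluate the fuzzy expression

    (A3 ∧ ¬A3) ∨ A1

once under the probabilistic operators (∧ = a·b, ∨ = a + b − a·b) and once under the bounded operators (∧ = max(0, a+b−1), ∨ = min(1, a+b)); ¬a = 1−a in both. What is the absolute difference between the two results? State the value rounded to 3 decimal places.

0.055

Under probabilistic:
  ¬A3 = 1 − 0.0700 = 0.9300
  A3 ∧ ¬A3 = a·b on (0.0700, 0.9300) = 0.0651
  (A3 ∧ ¬A3) ∨ A1 = a + b − a·b on (0.0651, 0.1600) = 0.2147
  → value = 0.2147
Under bounded:
  ¬A3 = 1 − 0.07 = 0.93
  A3 ∧ ¬A3 = max(0, a+b−1) on (0.07, 0.93) = 0.00
  (A3 ∧ ¬A3) ∨ A1 = min(1, a+b) on (0.00, 0.16) = 0.16
  → value = 0.1600
|0.2147 − 0.1600| = 0.055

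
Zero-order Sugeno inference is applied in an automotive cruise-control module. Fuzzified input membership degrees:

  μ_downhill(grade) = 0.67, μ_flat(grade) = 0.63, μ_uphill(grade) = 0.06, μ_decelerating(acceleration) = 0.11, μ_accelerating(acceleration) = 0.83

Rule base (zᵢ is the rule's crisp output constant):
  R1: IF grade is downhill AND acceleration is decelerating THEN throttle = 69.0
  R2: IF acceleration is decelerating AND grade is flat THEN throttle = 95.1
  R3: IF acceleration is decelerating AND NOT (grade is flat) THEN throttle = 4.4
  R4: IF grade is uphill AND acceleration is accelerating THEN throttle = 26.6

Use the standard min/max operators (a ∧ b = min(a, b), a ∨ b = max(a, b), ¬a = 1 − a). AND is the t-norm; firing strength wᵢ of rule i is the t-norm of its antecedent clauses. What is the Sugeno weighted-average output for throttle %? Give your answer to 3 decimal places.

51.618

R1 (z=69.0): downhill=0.67, decelerating=0.11; AND[min(a, b)] → w = 0.11
R2 (z=95.1): decelerating=0.11, flat=0.63; AND[min(a, b)] → w = 0.11
R3 (z=4.4): decelerating=0.11, ¬flat=1−0.63=0.37; AND[min(a, b)] → w = 0.11
R4 (z=26.6): uphill=0.06, accelerating=0.83; AND[min(a, b)] → w = 0.06
Weighted average = (0.11·69.0 + 0.11·95.1 + 0.11·4.4 + 0.06·26.6) / (0.11 + 0.11 + 0.11 + 0.06)
  = 20.1310 / 0.3900 = 51.618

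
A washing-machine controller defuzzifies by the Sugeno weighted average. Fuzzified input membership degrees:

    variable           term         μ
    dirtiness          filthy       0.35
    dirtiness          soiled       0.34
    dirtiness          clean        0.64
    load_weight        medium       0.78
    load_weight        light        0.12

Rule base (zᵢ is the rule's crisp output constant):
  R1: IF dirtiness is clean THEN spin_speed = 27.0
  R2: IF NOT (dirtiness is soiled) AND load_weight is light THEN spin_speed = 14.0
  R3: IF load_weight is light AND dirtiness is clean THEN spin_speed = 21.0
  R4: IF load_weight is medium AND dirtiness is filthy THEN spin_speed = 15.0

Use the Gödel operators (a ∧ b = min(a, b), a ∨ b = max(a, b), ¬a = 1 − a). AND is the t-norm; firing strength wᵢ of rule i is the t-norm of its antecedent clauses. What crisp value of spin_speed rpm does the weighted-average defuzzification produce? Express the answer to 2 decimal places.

R1 (z=27.0): clean=0.64 → w = 0.64
R2 (z=14.0): ¬soiled=1−0.34=0.66, light=0.12; AND[min(a, b)] → w = 0.12
R3 (z=21.0): light=0.12, clean=0.64; AND[min(a, b)] → w = 0.12
R4 (z=15.0): medium=0.78, filthy=0.35; AND[min(a, b)] → w = 0.35
Weighted average = (0.64·27.0 + 0.12·14.0 + 0.12·21.0 + 0.35·15.0) / (0.64 + 0.12 + 0.12 + 0.35)
  = 26.7300 / 1.2300 = 21.73

21.73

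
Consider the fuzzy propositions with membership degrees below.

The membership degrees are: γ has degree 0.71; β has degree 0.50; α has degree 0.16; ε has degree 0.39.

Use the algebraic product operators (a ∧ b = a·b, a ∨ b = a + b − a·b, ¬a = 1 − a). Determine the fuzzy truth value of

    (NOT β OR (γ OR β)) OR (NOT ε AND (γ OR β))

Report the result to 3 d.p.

NOT β = 1 − 0.5000 = 0.5000
γ OR β = a + b − a·b on (0.7100, 0.5000) = 0.8550
NOT β OR (γ OR β) = a + b − a·b on (0.5000, 0.8550) = 0.9275
NOT ε = 1 − 0.3900 = 0.6100
γ OR β = a + b − a·b on (0.7100, 0.5000) = 0.8550
NOT ε AND (γ OR β) = a·b on (0.6100, 0.8550) = 0.5215
(NOT β OR (γ OR β)) OR (NOT ε AND (γ OR β)) = a + b − a·b on (0.9275, 0.5215) = 0.9653

0.965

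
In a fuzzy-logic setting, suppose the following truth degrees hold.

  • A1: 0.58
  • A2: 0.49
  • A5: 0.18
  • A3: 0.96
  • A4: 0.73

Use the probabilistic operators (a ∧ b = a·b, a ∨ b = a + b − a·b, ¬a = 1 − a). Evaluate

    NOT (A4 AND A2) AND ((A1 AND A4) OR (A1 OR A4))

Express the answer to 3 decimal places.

A4 AND A2 = a·b on (0.7300, 0.4900) = 0.3577
NOT (A4 AND A2) = 1 − 0.3577 = 0.6423
A1 AND A4 = a·b on (0.5800, 0.7300) = 0.4234
A1 OR A4 = a + b − a·b on (0.5800, 0.7300) = 0.8866
(A1 AND A4) OR (A1 OR A4) = a + b − a·b on (0.4234, 0.8866) = 0.9346
NOT (A4 AND A2) AND ((A1 AND A4) OR (A1 OR A4)) = a·b on (0.6423, 0.9346) = 0.6003

0.600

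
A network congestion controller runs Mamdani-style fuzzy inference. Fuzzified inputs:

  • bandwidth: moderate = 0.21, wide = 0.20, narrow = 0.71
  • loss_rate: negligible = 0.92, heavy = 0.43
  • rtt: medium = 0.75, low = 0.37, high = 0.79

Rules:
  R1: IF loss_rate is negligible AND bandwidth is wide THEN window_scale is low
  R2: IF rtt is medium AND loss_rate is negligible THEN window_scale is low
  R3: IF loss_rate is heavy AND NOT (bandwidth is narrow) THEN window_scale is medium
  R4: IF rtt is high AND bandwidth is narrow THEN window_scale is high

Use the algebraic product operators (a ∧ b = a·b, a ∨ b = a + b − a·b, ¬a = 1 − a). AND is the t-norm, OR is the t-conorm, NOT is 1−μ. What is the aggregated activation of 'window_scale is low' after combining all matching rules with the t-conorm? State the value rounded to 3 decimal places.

0.747

R1: negligible=0.92, wide=0.20; AND[a·b] → w = 0.1840
R2: medium=0.75, negligible=0.92; AND[a·b] → w = 0.6900
R3: heavy=0.43, ¬narrow=1−0.71=0.29; AND[a·b] → w = 0.1247
R4: high=0.79, narrow=0.71; AND[a·b] → w = 0.5609
Rules with consequent 'low': {R1, R2} → strengths 0.1840, 0.6900
Aggregate via t-conorm [a + b − a·b]: 0.7470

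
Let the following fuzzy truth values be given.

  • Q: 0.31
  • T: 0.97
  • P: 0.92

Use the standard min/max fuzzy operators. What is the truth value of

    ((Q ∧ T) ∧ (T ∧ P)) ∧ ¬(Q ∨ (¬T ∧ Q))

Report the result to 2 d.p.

0.31

Q ∧ T = min(a, b) on (0.31, 0.97) = 0.31
T ∧ P = min(a, b) on (0.97, 0.92) = 0.92
(Q ∧ T) ∧ (T ∧ P) = min(a, b) on (0.31, 0.92) = 0.31
¬T = 1 − 0.97 = 0.03
¬T ∧ Q = min(a, b) on (0.03, 0.31) = 0.03
Q ∨ (¬T ∧ Q) = max(a, b) on (0.31, 0.03) = 0.31
¬(Q ∨ (¬T ∧ Q)) = 1 − 0.31 = 0.69
((Q ∧ T) ∧ (T ∧ P)) ∧ ¬(Q ∨ (¬T ∧ Q)) = min(a, b) on (0.31, 0.69) = 0.31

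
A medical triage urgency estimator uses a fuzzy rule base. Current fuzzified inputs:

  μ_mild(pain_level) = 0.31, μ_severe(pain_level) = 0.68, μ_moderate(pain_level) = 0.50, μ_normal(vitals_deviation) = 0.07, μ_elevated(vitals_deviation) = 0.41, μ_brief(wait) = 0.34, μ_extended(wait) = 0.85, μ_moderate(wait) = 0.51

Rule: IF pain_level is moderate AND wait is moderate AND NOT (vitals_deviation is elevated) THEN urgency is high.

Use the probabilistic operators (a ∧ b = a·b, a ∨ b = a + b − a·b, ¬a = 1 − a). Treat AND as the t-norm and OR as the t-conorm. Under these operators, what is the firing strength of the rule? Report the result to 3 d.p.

firing strength: moderate=0.50, moderate=0.51, ¬elevated=1−0.41=0.59; AND[a·b] → w = 0.1505

0.150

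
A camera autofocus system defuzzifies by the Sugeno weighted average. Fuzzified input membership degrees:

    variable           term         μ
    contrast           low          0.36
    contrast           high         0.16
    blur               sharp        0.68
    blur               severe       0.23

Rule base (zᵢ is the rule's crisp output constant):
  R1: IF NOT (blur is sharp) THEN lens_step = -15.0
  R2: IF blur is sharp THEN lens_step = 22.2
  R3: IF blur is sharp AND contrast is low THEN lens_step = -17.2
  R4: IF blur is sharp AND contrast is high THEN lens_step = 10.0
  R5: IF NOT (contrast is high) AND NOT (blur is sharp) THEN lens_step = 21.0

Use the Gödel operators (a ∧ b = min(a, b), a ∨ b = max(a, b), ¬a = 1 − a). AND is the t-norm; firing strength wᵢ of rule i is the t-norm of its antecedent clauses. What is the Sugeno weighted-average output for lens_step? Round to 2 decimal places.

6.75

R1 (z=-15.0): ¬sharp=1−0.68=0.32 → w = 0.32
R2 (z=22.2): sharp=0.68 → w = 0.68
R3 (z=-17.2): sharp=0.68, low=0.36; AND[min(a, b)] → w = 0.36
R4 (z=10.0): sharp=0.68, high=0.16; AND[min(a, b)] → w = 0.16
R5 (z=21.0): ¬high=1−0.16=0.84, ¬sharp=1−0.68=0.32; AND[min(a, b)] → w = 0.32
Weighted average = (0.32·-15.0 + 0.68·22.2 + 0.36·-17.2 + 0.16·10.0 + 0.32·21.0) / (0.32 + 0.68 + 0.36 + 0.16 + 0.32)
  = 12.4240 / 1.8400 = 6.75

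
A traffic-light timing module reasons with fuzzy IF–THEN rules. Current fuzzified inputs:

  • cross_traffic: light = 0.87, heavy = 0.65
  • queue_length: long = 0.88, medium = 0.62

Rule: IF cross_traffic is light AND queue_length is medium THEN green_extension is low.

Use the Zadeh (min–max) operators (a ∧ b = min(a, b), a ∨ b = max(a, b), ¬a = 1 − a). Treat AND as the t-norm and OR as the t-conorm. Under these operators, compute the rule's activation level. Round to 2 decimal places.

0.62

firing strength: light=0.87, medium=0.62; AND[min(a, b)] → w = 0.62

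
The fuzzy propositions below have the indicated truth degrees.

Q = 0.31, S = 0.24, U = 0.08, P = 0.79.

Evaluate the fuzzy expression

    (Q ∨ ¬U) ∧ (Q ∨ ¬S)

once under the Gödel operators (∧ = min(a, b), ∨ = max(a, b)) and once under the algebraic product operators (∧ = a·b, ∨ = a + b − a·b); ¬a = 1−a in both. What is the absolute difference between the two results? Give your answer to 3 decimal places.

Under Gödel:
  ¬U = 1 − 0.08 = 0.92
  Q ∨ ¬U = max(a, b) on (0.31, 0.92) = 0.92
  ¬S = 1 − 0.24 = 0.76
  Q ∨ ¬S = max(a, b) on (0.31, 0.76) = 0.76
  (Q ∨ ¬U) ∧ (Q ∨ ¬S) = min(a, b) on (0.92, 0.76) = 0.76
  → value = 0.7600
Under algebraic product:
  ¬U = 1 − 0.0800 = 0.9200
  Q ∨ ¬U = a + b − a·b on (0.3100, 0.9200) = 0.9448
  ¬S = 1 − 0.2400 = 0.7600
  Q ∨ ¬S = a + b − a·b on (0.3100, 0.7600) = 0.8344
  (Q ∨ ¬U) ∧ (Q ∨ ¬S) = a·b on (0.9448, 0.8344) = 0.7883
  → value = 0.7883
|0.7600 − 0.7883| = 0.028

0.028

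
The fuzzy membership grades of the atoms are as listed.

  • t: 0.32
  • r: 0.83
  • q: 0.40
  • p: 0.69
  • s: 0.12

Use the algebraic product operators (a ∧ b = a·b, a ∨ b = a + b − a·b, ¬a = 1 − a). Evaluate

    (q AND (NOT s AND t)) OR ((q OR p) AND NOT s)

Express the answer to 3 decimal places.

0.748

NOT s = 1 − 0.1200 = 0.8800
NOT s AND t = a·b on (0.8800, 0.3200) = 0.2816
q AND (NOT s AND t) = a·b on (0.4000, 0.2816) = 0.1126
q OR p = a + b − a·b on (0.4000, 0.6900) = 0.8140
NOT s = 1 − 0.1200 = 0.8800
(q OR p) AND NOT s = a·b on (0.8140, 0.8800) = 0.7163
(q AND (NOT s AND t)) OR ((q OR p) AND NOT s) = a + b − a·b on (0.1126, 0.7163) = 0.7483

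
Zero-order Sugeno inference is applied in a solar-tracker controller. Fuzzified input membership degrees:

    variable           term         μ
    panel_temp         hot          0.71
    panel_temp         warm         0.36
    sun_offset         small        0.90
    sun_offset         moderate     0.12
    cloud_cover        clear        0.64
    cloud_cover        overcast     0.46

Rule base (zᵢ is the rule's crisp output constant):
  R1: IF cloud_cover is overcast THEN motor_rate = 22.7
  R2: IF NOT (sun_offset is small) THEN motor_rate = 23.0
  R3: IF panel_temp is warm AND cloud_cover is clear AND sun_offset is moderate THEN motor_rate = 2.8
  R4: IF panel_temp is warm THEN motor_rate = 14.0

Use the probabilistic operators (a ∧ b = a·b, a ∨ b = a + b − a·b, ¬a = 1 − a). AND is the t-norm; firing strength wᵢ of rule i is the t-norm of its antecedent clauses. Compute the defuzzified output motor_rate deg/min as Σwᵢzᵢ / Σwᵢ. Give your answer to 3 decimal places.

18.846

R1 (z=22.7): overcast=0.46 → w = 0.4600
R2 (z=23.0): ¬small=1−0.90=0.10 → w = 0.1000
R3 (z=2.8): warm=0.36, clear=0.64, moderate=0.12; AND[a·b] → w = 0.0276
R4 (z=14.0): warm=0.36 → w = 0.3600
Weighted average = (0.4600·22.7 + 0.1000·23.0 + 0.0276·2.8 + 0.3600·14.0) / (0.4600 + 0.1000 + 0.0276 + 0.3600)
  = 17.8594 / 0.9476 = 18.846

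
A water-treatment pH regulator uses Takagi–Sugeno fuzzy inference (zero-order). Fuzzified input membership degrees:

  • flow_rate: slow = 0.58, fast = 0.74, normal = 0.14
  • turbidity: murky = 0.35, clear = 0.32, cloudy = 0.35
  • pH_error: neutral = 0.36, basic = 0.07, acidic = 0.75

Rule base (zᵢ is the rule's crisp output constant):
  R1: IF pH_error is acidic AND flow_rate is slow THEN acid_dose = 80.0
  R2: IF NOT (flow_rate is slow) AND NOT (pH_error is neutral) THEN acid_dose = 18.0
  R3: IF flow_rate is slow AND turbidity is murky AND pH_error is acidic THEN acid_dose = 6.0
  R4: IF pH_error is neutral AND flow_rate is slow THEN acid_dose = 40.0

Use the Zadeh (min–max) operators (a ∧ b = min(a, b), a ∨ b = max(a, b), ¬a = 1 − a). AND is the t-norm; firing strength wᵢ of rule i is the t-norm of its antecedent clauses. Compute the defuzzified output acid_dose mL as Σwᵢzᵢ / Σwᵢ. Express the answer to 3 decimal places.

41.205

R1 (z=80.0): acidic=0.75, slow=0.58; AND[min(a, b)] → w = 0.58
R2 (z=18.0): ¬slow=1−0.58=0.42, ¬neutral=1−0.36=0.64; AND[min(a, b)] → w = 0.42
R3 (z=6.0): slow=0.58, murky=0.35, acidic=0.75; AND[min(a, b)] → w = 0.35
R4 (z=40.0): neutral=0.36, slow=0.58; AND[min(a, b)] → w = 0.36
Weighted average = (0.58·80.0 + 0.42·18.0 + 0.35·6.0 + 0.36·40.0) / (0.58 + 0.42 + 0.35 + 0.36)
  = 70.4600 / 1.7100 = 41.205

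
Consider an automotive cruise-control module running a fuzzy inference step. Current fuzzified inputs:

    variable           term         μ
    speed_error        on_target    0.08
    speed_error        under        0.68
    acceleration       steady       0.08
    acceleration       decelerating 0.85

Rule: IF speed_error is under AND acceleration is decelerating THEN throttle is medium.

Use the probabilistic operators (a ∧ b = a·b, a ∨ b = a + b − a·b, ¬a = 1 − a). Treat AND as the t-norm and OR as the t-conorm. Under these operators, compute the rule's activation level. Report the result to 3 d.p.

firing strength: under=0.68, decelerating=0.85; AND[a·b] → w = 0.5780

0.578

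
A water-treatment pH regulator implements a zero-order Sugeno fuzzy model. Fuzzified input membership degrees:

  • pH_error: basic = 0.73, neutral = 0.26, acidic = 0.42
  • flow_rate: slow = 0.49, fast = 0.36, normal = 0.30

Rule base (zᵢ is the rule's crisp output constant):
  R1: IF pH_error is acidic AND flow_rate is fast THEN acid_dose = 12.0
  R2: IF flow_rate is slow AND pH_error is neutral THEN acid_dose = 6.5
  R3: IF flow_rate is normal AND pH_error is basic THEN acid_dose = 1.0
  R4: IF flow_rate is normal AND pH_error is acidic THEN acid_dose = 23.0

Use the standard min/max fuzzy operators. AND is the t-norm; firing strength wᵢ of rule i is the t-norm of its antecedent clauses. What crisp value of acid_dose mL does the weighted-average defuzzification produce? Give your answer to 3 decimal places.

R1 (z=12.0): acidic=0.42, fast=0.36; AND[min(a, b)] → w = 0.36
R2 (z=6.5): slow=0.49, neutral=0.26; AND[min(a, b)] → w = 0.26
R3 (z=1.0): normal=0.30, basic=0.73; AND[min(a, b)] → w = 0.30
R4 (z=23.0): normal=0.30, acidic=0.42; AND[min(a, b)] → w = 0.30
Weighted average = (0.36·12.0 + 0.26·6.5 + 0.30·1.0 + 0.30·23.0) / (0.36 + 0.26 + 0.30 + 0.30)
  = 13.2100 / 1.2200 = 10.828

10.828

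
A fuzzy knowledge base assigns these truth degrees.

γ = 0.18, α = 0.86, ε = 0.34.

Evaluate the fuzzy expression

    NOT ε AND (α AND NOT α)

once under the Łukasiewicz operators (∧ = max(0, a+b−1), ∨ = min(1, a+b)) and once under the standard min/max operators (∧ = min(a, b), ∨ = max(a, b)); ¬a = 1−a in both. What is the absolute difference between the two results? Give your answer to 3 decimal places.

Under Łukasiewicz:
  NOT ε = 1 − 0.34 = 0.66
  NOT α = 1 − 0.86 = 0.14
  α AND NOT α = max(0, a+b−1) on (0.86, 0.14) = 0.00
  NOT ε AND (α AND NOT α) = max(0, a+b−1) on (0.66, 0.00) = 0.00
  → value = 0.0000
Under standard min/max:
  NOT ε = 1 − 0.34 = 0.66
  NOT α = 1 − 0.86 = 0.14
  α AND NOT α = min(a, b) on (0.86, 0.14) = 0.14
  NOT ε AND (α AND NOT α) = min(a, b) on (0.66, 0.14) = 0.14
  → value = 0.1400
|0.0000 − 0.1400| = 0.140

0.140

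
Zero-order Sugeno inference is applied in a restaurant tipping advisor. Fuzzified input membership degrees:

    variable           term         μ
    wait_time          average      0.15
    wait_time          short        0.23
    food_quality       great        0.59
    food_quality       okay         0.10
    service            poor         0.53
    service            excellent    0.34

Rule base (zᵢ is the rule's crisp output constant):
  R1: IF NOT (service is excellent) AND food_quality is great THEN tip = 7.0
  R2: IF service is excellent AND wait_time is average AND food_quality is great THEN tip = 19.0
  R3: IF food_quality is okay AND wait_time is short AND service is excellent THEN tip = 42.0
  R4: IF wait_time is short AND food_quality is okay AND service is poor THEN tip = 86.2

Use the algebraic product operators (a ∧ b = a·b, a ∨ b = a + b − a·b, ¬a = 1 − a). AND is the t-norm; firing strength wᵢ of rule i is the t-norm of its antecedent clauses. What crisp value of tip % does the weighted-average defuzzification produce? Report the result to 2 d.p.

R1 (z=7.0): ¬excellent=1−0.34=0.66, great=0.59; AND[a·b] → w = 0.3894
R2 (z=19.0): excellent=0.34, average=0.15, great=0.59; AND[a·b] → w = 0.0301
R3 (z=42.0): okay=0.10, short=0.23, excellent=0.34; AND[a·b] → w = 0.0078
R4 (z=86.2): short=0.23, okay=0.10, poor=0.53; AND[a·b] → w = 0.0122
Weighted average = (0.3894·7.0 + 0.0301·19.0 + 0.0078·42.0 + 0.0122·86.2) / (0.3894 + 0.0301 + 0.0078 + 0.0122)
  = 4.6767 / 0.4395 = 10.64

10.64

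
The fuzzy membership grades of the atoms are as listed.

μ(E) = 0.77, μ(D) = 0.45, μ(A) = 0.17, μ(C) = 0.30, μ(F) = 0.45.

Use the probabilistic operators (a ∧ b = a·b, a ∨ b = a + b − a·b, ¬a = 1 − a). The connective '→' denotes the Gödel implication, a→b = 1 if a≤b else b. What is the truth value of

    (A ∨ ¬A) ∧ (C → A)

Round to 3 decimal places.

¬A = 1 − 0.1700 = 0.8300
A ∨ ¬A = a + b − a·b on (0.1700, 0.8300) = 0.8589
C → A  [Gödel: 1 if a≤b else b] with a=0.3000, b=0.1700 → 0.1700
(A ∨ ¬A) ∧ (C → A) = a·b on (0.8589, 0.1700) = 0.1460

0.146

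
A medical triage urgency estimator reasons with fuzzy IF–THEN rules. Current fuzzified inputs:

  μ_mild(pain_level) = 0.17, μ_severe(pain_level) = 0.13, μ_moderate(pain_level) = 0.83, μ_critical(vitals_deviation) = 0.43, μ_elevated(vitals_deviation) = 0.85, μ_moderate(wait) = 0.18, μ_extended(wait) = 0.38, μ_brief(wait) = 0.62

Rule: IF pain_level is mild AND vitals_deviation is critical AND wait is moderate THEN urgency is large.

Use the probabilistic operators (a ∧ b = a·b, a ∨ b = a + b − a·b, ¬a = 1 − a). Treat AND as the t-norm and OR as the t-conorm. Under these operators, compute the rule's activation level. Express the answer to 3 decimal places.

0.013

firing strength: mild=0.17, critical=0.43, moderate=0.18; AND[a·b] → w = 0.0132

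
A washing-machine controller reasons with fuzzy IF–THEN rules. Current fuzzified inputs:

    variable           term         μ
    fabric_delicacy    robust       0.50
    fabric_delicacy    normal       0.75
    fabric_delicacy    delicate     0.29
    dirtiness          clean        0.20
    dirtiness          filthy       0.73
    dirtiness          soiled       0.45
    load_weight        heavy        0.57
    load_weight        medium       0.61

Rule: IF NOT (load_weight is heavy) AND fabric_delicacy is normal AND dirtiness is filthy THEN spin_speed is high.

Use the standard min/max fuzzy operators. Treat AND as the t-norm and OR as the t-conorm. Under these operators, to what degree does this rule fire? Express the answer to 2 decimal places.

0.43

firing strength: ¬heavy=1−0.57=0.43, normal=0.75, filthy=0.73; AND[min(a, b)] → w = 0.43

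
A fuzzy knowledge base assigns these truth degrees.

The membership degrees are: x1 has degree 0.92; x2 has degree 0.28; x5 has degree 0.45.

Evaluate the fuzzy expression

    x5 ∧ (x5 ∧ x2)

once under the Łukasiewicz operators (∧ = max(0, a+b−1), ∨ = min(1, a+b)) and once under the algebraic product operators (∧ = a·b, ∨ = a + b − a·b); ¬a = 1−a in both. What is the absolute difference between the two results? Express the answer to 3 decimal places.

Under Łukasiewicz:
  x5 ∧ x2 = max(0, a+b−1) on (0.45, 0.28) = 0.00
  x5 ∧ (x5 ∧ x2) = max(0, a+b−1) on (0.45, 0.00) = 0.00
  → value = 0.0000
Under algebraic product:
  x5 ∧ x2 = a·b on (0.4500, 0.2800) = 0.1260
  x5 ∧ (x5 ∧ x2) = a·b on (0.4500, 0.1260) = 0.0567
  → value = 0.0567
|0.0000 − 0.0567| = 0.057

0.057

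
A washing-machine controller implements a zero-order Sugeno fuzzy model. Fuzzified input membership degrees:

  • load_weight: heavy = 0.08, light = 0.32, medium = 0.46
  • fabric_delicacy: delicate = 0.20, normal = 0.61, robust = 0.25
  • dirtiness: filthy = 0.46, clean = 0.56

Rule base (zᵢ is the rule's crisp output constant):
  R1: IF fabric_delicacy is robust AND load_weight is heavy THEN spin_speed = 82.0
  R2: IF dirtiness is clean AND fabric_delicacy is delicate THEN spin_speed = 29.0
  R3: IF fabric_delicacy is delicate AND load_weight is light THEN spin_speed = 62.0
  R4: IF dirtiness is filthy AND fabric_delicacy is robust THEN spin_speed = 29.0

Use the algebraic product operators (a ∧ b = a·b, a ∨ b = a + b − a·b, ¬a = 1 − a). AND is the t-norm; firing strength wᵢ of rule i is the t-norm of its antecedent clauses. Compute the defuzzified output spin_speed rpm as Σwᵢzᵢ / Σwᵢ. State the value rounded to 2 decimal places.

R1 (z=82.0): robust=0.25, heavy=0.08; AND[a·b] → w = 0.0200
R2 (z=29.0): clean=0.56, delicate=0.20; AND[a·b] → w = 0.1120
R3 (z=62.0): delicate=0.20, light=0.32; AND[a·b] → w = 0.0640
R4 (z=29.0): filthy=0.46, robust=0.25; AND[a·b] → w = 0.1150
Weighted average = (0.0200·82.0 + 0.1120·29.0 + 0.0640·62.0 + 0.1150·29.0) / (0.0200 + 0.1120 + 0.0640 + 0.1150)
  = 12.1910 / 0.3110 = 39.20

39.20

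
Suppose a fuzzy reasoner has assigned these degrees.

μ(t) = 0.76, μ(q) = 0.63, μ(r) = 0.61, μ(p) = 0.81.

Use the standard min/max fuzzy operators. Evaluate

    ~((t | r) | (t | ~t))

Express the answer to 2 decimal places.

0.24

t | r = max(a, b) on (0.76, 0.61) = 0.76
~t = 1 − 0.76 = 0.24
t | ~t = max(a, b) on (0.76, 0.24) = 0.76
(t | r) | (t | ~t) = max(a, b) on (0.76, 0.76) = 0.76
~((t | r) | (t | ~t)) = 1 − 0.76 = 0.24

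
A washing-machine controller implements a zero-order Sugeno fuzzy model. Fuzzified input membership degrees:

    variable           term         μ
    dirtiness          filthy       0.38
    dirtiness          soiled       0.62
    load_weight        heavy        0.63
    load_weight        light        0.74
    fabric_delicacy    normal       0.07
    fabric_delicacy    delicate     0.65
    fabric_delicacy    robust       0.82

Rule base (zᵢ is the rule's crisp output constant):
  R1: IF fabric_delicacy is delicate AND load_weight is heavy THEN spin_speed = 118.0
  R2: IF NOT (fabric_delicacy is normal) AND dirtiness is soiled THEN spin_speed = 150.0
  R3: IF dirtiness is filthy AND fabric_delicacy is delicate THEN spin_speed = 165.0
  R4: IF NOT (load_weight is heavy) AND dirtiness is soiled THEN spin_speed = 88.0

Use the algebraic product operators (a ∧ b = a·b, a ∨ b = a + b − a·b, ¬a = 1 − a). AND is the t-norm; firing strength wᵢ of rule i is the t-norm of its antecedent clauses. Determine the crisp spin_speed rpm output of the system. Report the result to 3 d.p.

133.848

R1 (z=118.0): delicate=0.65, heavy=0.63; AND[a·b] → w = 0.4095
R2 (z=150.0): ¬normal=1−0.07=0.93, soiled=0.62; AND[a·b] → w = 0.5766
R3 (z=165.0): filthy=0.38, delicate=0.65; AND[a·b] → w = 0.2470
R4 (z=88.0): ¬heavy=1−0.63=0.37, soiled=0.62; AND[a·b] → w = 0.2294
Weighted average = (0.4095·118.0 + 0.5766·150.0 + 0.2470·165.0 + 0.2294·88.0) / (0.4095 + 0.5766 + 0.2470 + 0.2294)
  = 195.7532 / 1.4625 = 133.848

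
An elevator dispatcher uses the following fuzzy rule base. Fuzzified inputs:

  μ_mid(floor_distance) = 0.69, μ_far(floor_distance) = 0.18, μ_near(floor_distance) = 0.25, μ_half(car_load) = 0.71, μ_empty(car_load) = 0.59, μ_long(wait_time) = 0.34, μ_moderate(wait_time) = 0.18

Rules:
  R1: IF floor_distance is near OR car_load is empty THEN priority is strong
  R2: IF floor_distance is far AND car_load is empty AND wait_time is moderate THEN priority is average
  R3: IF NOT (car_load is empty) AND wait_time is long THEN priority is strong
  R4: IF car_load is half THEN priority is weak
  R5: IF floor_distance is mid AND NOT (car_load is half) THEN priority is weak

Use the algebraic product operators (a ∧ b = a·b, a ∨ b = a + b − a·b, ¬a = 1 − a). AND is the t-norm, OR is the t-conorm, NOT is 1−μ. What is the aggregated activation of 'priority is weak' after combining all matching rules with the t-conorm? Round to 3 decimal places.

R1: near=0.25, empty=0.59; OR[a + b − a·b] → w = 0.6925
R2: far=0.18, empty=0.59, moderate=0.18; AND[a·b] → w = 0.0191
R3: ¬empty=1−0.59=0.41, long=0.34; AND[a·b] → w = 0.1394
R4: half=0.71 → w = 0.7100
R5: mid=0.69, ¬half=1−0.71=0.29; AND[a·b] → w = 0.2001
Rules with consequent 'weak': {R4, R5} → strengths 0.7100, 0.2001
Aggregate via t-conorm [a + b − a·b]: 0.7680

0.768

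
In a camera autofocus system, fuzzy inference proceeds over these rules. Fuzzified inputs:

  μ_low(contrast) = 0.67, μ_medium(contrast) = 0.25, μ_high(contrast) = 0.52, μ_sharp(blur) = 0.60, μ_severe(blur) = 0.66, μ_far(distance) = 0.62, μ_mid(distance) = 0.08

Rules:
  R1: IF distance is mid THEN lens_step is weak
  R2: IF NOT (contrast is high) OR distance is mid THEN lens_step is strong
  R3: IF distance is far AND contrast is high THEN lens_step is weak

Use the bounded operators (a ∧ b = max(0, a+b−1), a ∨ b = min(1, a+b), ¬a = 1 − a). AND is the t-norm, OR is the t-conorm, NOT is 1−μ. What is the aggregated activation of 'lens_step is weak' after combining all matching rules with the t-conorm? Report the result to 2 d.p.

0.22

R1: mid=0.08 → w = 0.08
R2: ¬high=1−0.52=0.48, mid=0.08; OR[min(1, a+b)] → w = 0.56
R3: far=0.62, high=0.52; AND[max(0, a+b−1)] → w = 0.14
Rules with consequent 'weak': {R1, R3} → strengths 0.08, 0.14
Aggregate via t-conorm [min(1, a+b)]: 0.22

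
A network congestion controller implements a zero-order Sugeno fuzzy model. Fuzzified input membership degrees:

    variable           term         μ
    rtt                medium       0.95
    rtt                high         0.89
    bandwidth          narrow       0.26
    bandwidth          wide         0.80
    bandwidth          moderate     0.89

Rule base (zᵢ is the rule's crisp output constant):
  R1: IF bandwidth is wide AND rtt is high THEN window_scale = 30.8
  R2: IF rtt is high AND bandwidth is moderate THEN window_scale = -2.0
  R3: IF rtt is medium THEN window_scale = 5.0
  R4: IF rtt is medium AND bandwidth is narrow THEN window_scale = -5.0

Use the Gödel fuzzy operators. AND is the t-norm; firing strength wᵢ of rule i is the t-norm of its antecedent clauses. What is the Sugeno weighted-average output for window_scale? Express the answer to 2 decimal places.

R1 (z=30.8): wide=0.80, high=0.89; AND[min(a, b)] → w = 0.80
R2 (z=-2.0): high=0.89, moderate=0.89; AND[min(a, b)] → w = 0.89
R3 (z=5.0): medium=0.95 → w = 0.95
R4 (z=-5.0): medium=0.95, narrow=0.26; AND[min(a, b)] → w = 0.26
Weighted average = (0.80·30.8 + 0.89·-2.0 + 0.95·5.0 + 0.26·-5.0) / (0.80 + 0.89 + 0.95 + 0.26)
  = 26.3100 / 2.9000 = 9.07

9.07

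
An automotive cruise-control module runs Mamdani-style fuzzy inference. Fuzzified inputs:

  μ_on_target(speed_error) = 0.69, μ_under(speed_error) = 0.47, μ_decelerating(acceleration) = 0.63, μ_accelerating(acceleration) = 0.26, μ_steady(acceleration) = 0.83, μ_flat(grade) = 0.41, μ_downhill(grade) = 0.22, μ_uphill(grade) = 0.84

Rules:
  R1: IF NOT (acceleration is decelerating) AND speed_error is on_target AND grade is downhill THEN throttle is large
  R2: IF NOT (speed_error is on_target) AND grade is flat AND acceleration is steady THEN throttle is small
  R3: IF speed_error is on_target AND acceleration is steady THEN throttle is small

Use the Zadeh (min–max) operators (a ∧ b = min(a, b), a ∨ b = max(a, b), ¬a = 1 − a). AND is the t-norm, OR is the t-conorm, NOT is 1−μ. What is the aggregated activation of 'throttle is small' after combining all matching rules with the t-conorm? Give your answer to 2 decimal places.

R1: ¬decelerating=1−0.63=0.37, on_target=0.69, downhill=0.22; AND[min(a, b)] → w = 0.22
R2: ¬on_target=1−0.69=0.31, flat=0.41, steady=0.83; AND[min(a, b)] → w = 0.31
R3: on_target=0.69, steady=0.83; AND[min(a, b)] → w = 0.69
Rules with consequent 'small': {R2, R3} → strengths 0.31, 0.69
Aggregate via t-conorm [max(a, b)]: 0.69

0.69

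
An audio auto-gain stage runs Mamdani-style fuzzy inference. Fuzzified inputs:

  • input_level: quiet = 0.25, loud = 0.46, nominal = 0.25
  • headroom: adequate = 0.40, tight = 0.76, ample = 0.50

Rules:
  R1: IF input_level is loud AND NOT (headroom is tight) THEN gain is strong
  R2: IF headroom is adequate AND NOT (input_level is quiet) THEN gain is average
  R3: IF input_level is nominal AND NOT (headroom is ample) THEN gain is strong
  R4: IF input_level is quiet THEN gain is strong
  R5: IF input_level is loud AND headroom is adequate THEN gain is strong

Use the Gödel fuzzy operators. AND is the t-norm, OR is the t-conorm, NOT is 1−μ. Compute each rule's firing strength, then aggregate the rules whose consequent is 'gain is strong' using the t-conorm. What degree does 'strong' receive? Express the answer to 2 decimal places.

0.40

R1: loud=0.46, ¬tight=1−0.76=0.24; AND[min(a, b)] → w = 0.24
R2: adequate=0.40, ¬quiet=1−0.25=0.75; AND[min(a, b)] → w = 0.40
R3: nominal=0.25, ¬ample=1−0.50=0.50; AND[min(a, b)] → w = 0.25
R4: quiet=0.25 → w = 0.25
R5: loud=0.46, adequate=0.40; AND[min(a, b)] → w = 0.40
Rules with consequent 'strong': {R1, R3, R4, R5} → strengths 0.24, 0.25, 0.25, 0.40
Aggregate via t-conorm [max(a, b)]: 0.40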